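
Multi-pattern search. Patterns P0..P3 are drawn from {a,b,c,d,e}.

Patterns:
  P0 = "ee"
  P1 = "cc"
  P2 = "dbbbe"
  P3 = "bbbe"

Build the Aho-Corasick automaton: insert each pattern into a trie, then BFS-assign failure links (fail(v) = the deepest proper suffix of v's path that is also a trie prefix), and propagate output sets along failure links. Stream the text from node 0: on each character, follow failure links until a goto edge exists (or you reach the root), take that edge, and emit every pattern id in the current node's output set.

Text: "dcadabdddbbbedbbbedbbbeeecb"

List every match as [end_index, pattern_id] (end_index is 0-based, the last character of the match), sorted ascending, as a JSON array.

Construct AC machine:
Trie nodes:
  0='ε' goto b→10 c→3 d→5 e→1
  1='e' goto e→2
  2='ee' goto ·  [P0 ends]
  3='c' goto c→4
  4='cc' goto ·  [P1 ends]
  5='d' goto b→6
  6='db' goto b→7
  7='dbb' goto b→8
  8='dbbb' goto e→9
  9='dbbbe' goto ·  [P2 ends]
  10='b' goto b→11
  11='bb' goto b→12
  12='bbb' goto e→13
  13='bbbe' goto ·  [P3 ends]

Failure links (BFS by depth):
  fail(1) 'e': from fail(0)=0 chase 'e': 0 ⇒ 0;  out=∅∪out(0)=∅
  fail(3) 'c': from fail(0)=0 chase 'c': 0 ⇒ 0;  out=∅∪out(0)=∅
  fail(5) 'd': from fail(0)=0 chase 'd': 0 ⇒ 0;  out=∅∪out(0)=∅
  fail(10) 'b': from fail(0)=0 chase 'b': 0 ⇒ 0;  out=∅∪out(0)=∅
  fail(2) 'ee': from fail(1)=0 chase 'e': 0 ⇒ 1;  out={0}∪out(1)={0}
  fail(4) 'cc': from fail(3)=0 chase 'c': 0 ⇒ 3;  out={1}∪out(3)={1}
  fail(6) 'db': from fail(5)=0 chase 'b': 0 ⇒ 10;  out=∅∪out(10)=∅
  fail(11) 'bb': from fail(10)=0 chase 'b': 0 ⇒ 10;  out=∅∪out(10)=∅
  fail(7) 'dbb': from fail(6)=10 chase 'b': 10 ⇒ 11;  out=∅∪out(11)=∅
  fail(12) 'bbb': from fail(11)=10 chase 'b': 10 ⇒ 11;  out=∅∪out(11)=∅
  fail(8) 'dbbb': from fail(7)=11 chase 'b': 11 ⇒ 12;  out=∅∪out(12)=∅
  fail(13) 'bbbe': from fail(12)=11 chase 'e': 11→10→0 ⇒ 1;  out={3}∪out(1)={3}
  fail(9) 'dbbbe': from fail(8)=12 chase 'e': 12 ⇒ 13;  out={2}∪out(13)={2,3}

Text stream:
i=0 'd': node 0→5
i=1 'c': node 5→3 (via fail)
i=2 'a': node 3→0 (via fail)
i=3 'd': node 0→5
i=4 'a': node 5→0 (via fail)
i=5 'b': node 0→10
i=6 'd': node 10→5 (via fail)
i=7 'd': node 5→5 (via fail)
i=8 'd': node 5→5 (via fail)
i=9 'b': node 5→6
i=10 'b': node 6→7
i=11 'b': node 7→8
i=12 'e': node 8→9  emit P2@[8:12],P3@[9:12]
i=13 'd': node 9→5 (via fail)
i=14 'b': node 5→6
i=15 'b': node 6→7
i=16 'b': node 7→8
i=17 'e': node 8→9  emit P2@[13:17],P3@[14:17]
i=18 'd': node 9→5 (via fail)
i=19 'b': node 5→6
i=20 'b': node 6→7
i=21 'b': node 7→8
i=22 'e': node 8→9  emit P2@[18:22],P3@[19:22]
i=23 'e': node 9→2 (via fail)  emit P0@[22:23]
i=24 'e': node 2→2 (via fail)  emit P0@[23:24]
i=25 'c': node 2→3 (via fail)
i=26 'b': node 3→10 (via fail)

Result: [[12,2],[12,3],[17,2],[17,3],[22,2],[22,3],[23,0],[24,0]]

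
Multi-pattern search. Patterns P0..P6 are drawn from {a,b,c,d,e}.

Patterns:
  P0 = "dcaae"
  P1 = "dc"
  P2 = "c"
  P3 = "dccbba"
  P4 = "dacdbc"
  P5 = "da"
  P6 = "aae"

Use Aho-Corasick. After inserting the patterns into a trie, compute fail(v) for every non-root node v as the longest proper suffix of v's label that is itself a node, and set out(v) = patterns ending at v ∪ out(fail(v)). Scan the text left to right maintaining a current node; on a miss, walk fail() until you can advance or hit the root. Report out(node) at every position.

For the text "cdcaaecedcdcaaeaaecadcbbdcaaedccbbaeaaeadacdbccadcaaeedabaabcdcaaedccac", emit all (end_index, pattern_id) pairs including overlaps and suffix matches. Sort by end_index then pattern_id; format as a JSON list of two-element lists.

Build automaton:
Trie (insert patterns):
  n0 'ε': a→16 c→6 d→1
  n1 'd': a→11 c→2
  n2 'dc': a→3 c→7  ←P1
  n3 'dca': a→4
  n4 'dcaa': e→5
  n5 'dcaae': ·  ←P0
  n6 'c': ·  ←P2
  n7 'dcc': b→8
  n8 'dccb': b→9
  n9 'dccbb': a→10
  n10 'dccbba': ·  ←P3
  n11 'da': c→12  ←P5
  n12 'dac': d→13
  n13 'dacd': b→14
  n14 'dacdb': c→15
  n15 'dacdbc': ·  ←P4
  n16 'a': a→17
  n17 'aa': e→18
  n18 'aae': ·  ←P6

Failure links (BFS by depth):
  n1('d'): parent n0 fail=0; on 'd' 0 → fail=0;  out ∅∪∅=∅
  n6('c'): parent n0 fail=0; on 'c' 0 → fail=0;  out {2}∪∅={2}
  n16('a'): parent n0 fail=0; on 'a' 0 → fail=0;  out ∅∪∅=∅
  n2('dc'): parent n1 fail=0; on 'c' 0 → fail=6;  out {1}∪{2}={1,2}
  n11('da'): parent n1 fail=0; on 'a' 0 → fail=16;  out {5}∪∅={5}
  n17('aa'): parent n16 fail=0; on 'a' 0 → fail=16;  out ∅∪∅=∅
  n3('dca'): parent n2 fail=6; on 'a' 6→0 → fail=16;  out ∅∪∅=∅
  n7('dcc'): parent n2 fail=6; on 'c' 6→0 → fail=6;  out ∅∪{2}={2}
  n12('dac'): parent n11 fail=16; on 'c' 16→0 → fail=6;  out ∅∪{2}={2}
  n18('aae'): parent n17 fail=16; on 'e' 16→0 → fail=0;  out {6}∪∅={6}
  n4('dcaa'): parent n3 fail=16; on 'a' 16 → fail=17;  out ∅∪∅=∅
  n8('dccb'): parent n7 fail=6; on 'b' 6→0 → fail=0;  out ∅∪∅=∅
  n13('dacd'): parent n12 fail=6; on 'd' 6→0 → fail=1;  out ∅∪∅=∅
  n5('dcaae'): parent n4 fail=17; on 'e' 17 → fail=18;  out {0}∪{6}={0,6}
  n9('dccbb'): parent n8 fail=0; on 'b' 0 → fail=0;  out ∅∪∅=∅
  n14('dacdb'): parent n13 fail=1; on 'b' 1→0 → fail=0;  out ∅∪∅=∅
  n10('dccbba'): parent n9 fail=0; on 'a' 0 → fail=16;  out {3}∪∅={3}
  n15('dacdbc'): parent n14 fail=0; on 'c' 0 → fail=6;  out {4}∪{2}={2,4}

Text stream:
i=0 'c': node 0→6  emit P2@[0:0]
i=1 'd': node 6→1 (fail-walked)
i=2 'c': node 1→2  emit P1@[1:2],P2@[2:2]
i=3 'a': node 2→3
i=4 'a': node 3→4
i=5 'e': node 4→5  emit P0@[1:5],P6@[3:5]
i=6 'c': node 5→6 (fail-walked)  emit P2@[6:6]
i=7 'e': node 6→0 (fail-walked)
i=8 'd': node 0→1
i=9 'c': node 1→2  emit P1@[8:9],P2@[9:9]
i=10 'd': node 2→1 (fail-walked)
i=11 'c': node 1→2  emit P1@[10:11],P2@[11:11]
i=12 'a': node 2→3
i=13 'a': node 3→4
i=14 'e': node 4→5  emit P0@[10:14],P6@[12:14]
i=15 'a': node 5→16 (fail-walked)
i=16 'a': node 16→17
i=17 'e': node 17→18  emit P6@[15:17]
i=18 'c': node 18→6 (fail-walked)  emit P2@[18:18]
i=19 'a': node 6→16 (fail-walked)
i=20 'd': node 16→1 (fail-walked)
i=21 'c': node 1→2  emit P1@[20:21],P2@[21:21]
i=22 'b': node 2→0 (fail-walked)
i=23 'b': node 0→0
i=24 'd': node 0→1
i=25 'c': node 1→2  emit P1@[24:25],P2@[25:25]
i=26 'a': node 2→3
i=27 'a': node 3→4
i=28 'e': node 4→5  emit P0@[24:28],P6@[26:28]
i=29 'd': node 5→1 (fail-walked)
i=30 'c': node 1→2  emit P1@[29:30],P2@[30:30]
i=31 'c': node 2→7  emit P2@[31:31]
i=32 'b': node 7→8
i=33 'b': node 8→9
i=34 'a': node 9→10  emit P3@[29:34]
i=35 'e': node 10→0 (fail-walked)
i=36 'a': node 0→16
i=37 'a': node 16→17
i=38 'e': node 17→18  emit P6@[36:38]
i=39 'a': node 18→16 (fail-walked)
i=40 'd': node 16→1 (fail-walked)
i=41 'a': node 1→11  emit P5@[40:41]
i=42 'c': node 11→12  emit P2@[42:42]
i=43 'd': node 12→13
i=44 'b': node 13→14
i=45 'c': node 14→15  emit P2@[45:45],P4@[40:45]
i=46 'c': node 15→6 (fail-walked)  emit P2@[46:46]
i=47 'a': node 6→16 (fail-walked)
i=48 'd': node 16→1 (fail-walked)
i=49 'c': node 1→2  emit P1@[48:49],P2@[49:49]
i=50 'a': node 2→3
i=51 'a': node 3→4
i=52 'e': node 4→5  emit P0@[48:52],P6@[50:52]
i=53 'e': node 5→0 (fail-walked)
i=54 'd': node 0→1
i=55 'a': node 1→11  emit P5@[54:55]
i=56 'b': node 11→0 (fail-walked)
i=57 'a': node 0→16
i=58 'a': node 16→17
i=59 'b': node 17→0 (fail-walked)
i=60 'c': node 0→6  emit P2@[60:60]
i=61 'd': node 6→1 (fail-walked)
i=62 'c': node 1→2  emit P1@[61:62],P2@[62:62]
i=63 'a': node 2→3
i=64 'a': node 3→4
i=65 'e': node 4→5  emit P0@[61:65],P6@[63:65]
i=66 'd': node 5→1 (fail-walked)
i=67 'c': node 1→2  emit P1@[66:67],P2@[67:67]
i=68 'c': node 2→7  emit P2@[68:68]
i=69 'a': node 7→16 (fail-walked)
i=70 'c': node 16→6 (fail-walked)  emit P2@[70:70]

Matches: [[0,2],[2,1],[2,2],[5,0],[5,6],[6,2],[9,1],[9,2],[11,1],[11,2],[14,0],[14,6],[17,6],[18,2],[21,1],[21,2],[25,1],[25,2],[28,0],[28,6],[30,1],[30,2],[31,2],[34,3],[38,6],[41,5],[42,2],[45,2],[45,4],[46,2],[49,1],[49,2],[52,0],[52,6],[55,5],[60,2],[62,1],[62,2],[65,0],[65,6],[67,1],[67,2],[68,2],[70,2]]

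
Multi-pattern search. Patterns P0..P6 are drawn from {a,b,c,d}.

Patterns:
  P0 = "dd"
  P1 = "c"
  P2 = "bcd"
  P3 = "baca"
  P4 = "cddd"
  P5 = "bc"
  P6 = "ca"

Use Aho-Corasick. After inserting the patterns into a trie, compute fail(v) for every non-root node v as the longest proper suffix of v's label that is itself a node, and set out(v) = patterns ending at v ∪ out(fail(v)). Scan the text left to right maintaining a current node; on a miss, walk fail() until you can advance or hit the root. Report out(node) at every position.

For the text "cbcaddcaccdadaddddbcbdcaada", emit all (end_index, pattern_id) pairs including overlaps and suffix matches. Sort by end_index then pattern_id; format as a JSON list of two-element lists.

Build:
Trie (insert patterns):
  n0 'ε': b→4 c→3 d→1
  n1 'd': d→2
  n2 'dd': ·  ←P0
  n3 'c': a→13 d→10  ←P1
  n4 'b': a→7 c→5
  n5 'bc': d→6  ←P5
  n6 'bcd': ·  ←P2
  n7 'ba': c→8
  n8 'bac': a→9
  n9 'baca': ·  ←P3
  n10 'cd': d→11
  n11 'cdd': d→12
  n12 'cddd': ·  ←P4
  n13 'ca': ·  ←P6

BFS fail/out derivation:
  n1('d'): parent n0 fail=0; on 'd' 0 → fail=0;  out ∅∪∅=∅
  n3('c'): parent n0 fail=0; on 'c' 0 → fail=0;  out {1}∪∅={1}
  n4('b'): parent n0 fail=0; on 'b' 0 → fail=0;  out ∅∪∅=∅
  n2('dd'): parent n1 fail=0; on 'd' 0 → fail=1;  out {0}∪∅={0}
  n5('bc'): parent n4 fail=0; on 'c' 0 → fail=3;  out {5}∪{1}={1,5}
  n7('ba'): parent n4 fail=0; on 'a' 0 → fail=0;  out ∅∪∅=∅
  n10('cd'): parent n3 fail=0; on 'd' 0 → fail=1;  out ∅∪∅=∅
  n13('ca'): parent n3 fail=0; on 'a' 0 → fail=0;  out {6}∪∅={6}
  n6('bcd'): parent n5 fail=3; on 'd' 3 → fail=10;  out {2}∪∅={2}
  n8('bac'): parent n7 fail=0; on 'c' 0 → fail=3;  out ∅∪{1}={1}
  n11('cdd'): parent n10 fail=1; on 'd' 1 → fail=2;  out ∅∪{0}={0}
  n9('baca'): parent n8 fail=3; on 'a' 3 → fail=13;  out {3}∪{6}={3,6}
  n12('cddd'): parent n11 fail=2; on 'd' 2→1 → fail=2;  out {4}∪{0}={0,4}

Text stream:
i=0 'c': node 0→3  → match P1@[0:0]
i=1 'b': node 3→4 (fail-walked)
i=2 'c': node 4→5  → match P1@[2:2],P5@[1:2]
i=3 'a': node 5→13 (fail-walked)  → match P6@[2:3]
i=4 'd': node 13→1 (fail-walked)
i=5 'd': node 1→2  → match P0@[4:5]
i=6 'c': node 2→3 (fail-walked)  → match P1@[6:6]
i=7 'a': node 3→13  → match P6@[6:7]
i=8 'c': node 13→3 (fail-walked)  → match P1@[8:8]
i=9 'c': node 3→3 (fail-walked)  → match P1@[9:9]
i=10 'd': node 3→10
i=11 'a': node 10→0 (fail-walked)
i=12 'd': node 0→1
i=13 'a': node 1→0 (fail-walked)
i=14 'd': node 0→1
i=15 'd': node 1→2  → match P0@[14:15]
i=16 'd': node 2→2 (fail-walked)  → match P0@[15:16]
i=17 'd': node 2→2 (fail-walked)  → match P0@[16:17]
i=18 'b': node 2→4 (fail-walked)
i=19 'c': node 4→5  → match P1@[19:19],P5@[18:19]
i=20 'b': node 5→4 (fail-walked)
i=21 'd': node 4→1 (fail-walked)
i=22 'c': node 1→3 (fail-walked)  → match P1@[22:22]
i=23 'a': node 3→13  → match P6@[22:23]
i=24 'a': node 13→0 (fail-walked)
i=25 'd': node 0→1
i=26 'a': node 1→0 (fail-walked)

Matches: [[0,1],[2,1],[2,5],[3,6],[5,0],[6,1],[7,6],[8,1],[9,1],[15,0],[16,0],[17,0],[19,1],[19,5],[22,1],[23,6]]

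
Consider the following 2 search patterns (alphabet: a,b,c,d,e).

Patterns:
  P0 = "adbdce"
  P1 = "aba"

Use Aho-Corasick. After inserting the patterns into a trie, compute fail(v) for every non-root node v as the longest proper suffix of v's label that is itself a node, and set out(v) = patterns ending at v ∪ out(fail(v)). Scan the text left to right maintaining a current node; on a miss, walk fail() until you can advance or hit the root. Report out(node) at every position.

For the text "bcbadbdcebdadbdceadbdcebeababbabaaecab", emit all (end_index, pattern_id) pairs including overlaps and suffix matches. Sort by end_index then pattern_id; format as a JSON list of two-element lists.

Build automaton:
Trie nodes:
  0='ε' goto a→1
  1='a' goto b→7 d→2
  2='ad' goto b→3
  3='adb' goto d→4
  4='adbd' goto c→5
  5='adbdc' goto e→6
  6='adbdce' goto ·  [P0 ends]
  7='ab' goto a→8
  8='aba' goto ·  [P1 ends]

BFS fail/out derivation:
  n1('a'): parent n0 fail=0; on 'a' 0 → fail=0;  out ∅∪∅=∅
  n2('ad'): parent n1 fail=0; on 'd' 0 → fail=0;  out ∅∪∅=∅
  n7('ab'): parent n1 fail=0; on 'b' 0 → fail=0;  out ∅∪∅=∅
  n3('adb'): parent n2 fail=0; on 'b' 0 → fail=0;  out ∅∪∅=∅
  n8('aba'): parent n7 fail=0; on 'a' 0 → fail=1;  out {1}∪∅={1}
  n4('adbd'): parent n3 fail=0; on 'd' 0 → fail=0;  out ∅∪∅=∅
  n5('adbdc'): parent n4 fail=0; on 'c' 0 → fail=0;  out ∅∪∅=∅
  n6('adbdce'): parent n5 fail=0; on 'e' 0 → fail=0;  out {0}∪∅={0}

Text stream:
pos 0 'b': at 0
pos 1 'c': at 0
pos 2 'b': at 0
pos 3 'a': at 1
pos 4 'd': at 2
pos 5 'b': at 3
pos 6 'd': at 4
pos 7 'c': at 5
pos 8 'e': at 6  → match P0@[3:8]
pos 9 'b': at 0 (fail-walked)
pos 10 'd': at 0
pos 11 'a': at 1
pos 12 'd': at 2
pos 13 'b': at 3
pos 14 'd': at 4
pos 15 'c': at 5
pos 16 'e': at 6  → match P0@[11:16]
pos 17 'a': at 1 (fail-walked)
pos 18 'd': at 2
pos 19 'b': at 3
pos 20 'd': at 4
pos 21 'c': at 5
pos 22 'e': at 6  → match P0@[17:22]
pos 23 'b': at 0 (fail-walked)
pos 24 'e': at 0
pos 25 'a': at 1
pos 26 'b': at 7
pos 27 'a': at 8  → match P1@[25:27]
pos 28 'b': at 7 (fail-walked)
pos 29 'b': at 0 (fail-walked)
pos 30 'a': at 1
pos 31 'b': at 7
pos 32 'a': at 8  → match P1@[30:32]
pos 33 'a': at 1 (fail-walked)
pos 34 'e': at 0 (fail-walked)
pos 35 'c': at 0
pos 36 'a': at 1
pos 37 'b': at 7

Matches: [[8,0],[16,0],[22,0],[27,1],[32,1]]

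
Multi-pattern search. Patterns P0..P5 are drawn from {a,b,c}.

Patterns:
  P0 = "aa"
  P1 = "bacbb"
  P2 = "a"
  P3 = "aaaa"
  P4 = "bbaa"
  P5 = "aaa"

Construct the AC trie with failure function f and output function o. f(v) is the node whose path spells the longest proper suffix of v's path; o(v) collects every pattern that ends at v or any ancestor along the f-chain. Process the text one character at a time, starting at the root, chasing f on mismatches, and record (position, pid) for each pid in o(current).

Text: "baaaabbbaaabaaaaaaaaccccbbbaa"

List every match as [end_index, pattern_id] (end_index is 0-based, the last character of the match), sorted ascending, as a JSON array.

Construct AC machine:
Trie nodes:
  n0 'ε': a→1 b→3
  n1 'a': a→2  [P2 ends]
  n2 'aa': a→8  [P0 ends]
  n3 'b': a→4 b→10
  n4 'ba': c→5
  n5 'bac': b→6
  n6 'bacb': b→7
  n7 'bacbb': ·  [P1 ends]
  n8 'aaa': a→9  [P5 ends]
  n9 'aaaa': ·  [P3 ends]
  n10 'bb': a→11
  n11 'bba': a→12
  n12 'bbaa': ·  [P4 ends]

BFS fail/out derivation:
  fail(1) 'a': from fail(0)=0 chase 'a': 0 ⇒ 0;  out={2}∪out(0)={2}
  fail(3) 'b': from fail(0)=0 chase 'b': 0 ⇒ 0;  out=∅∪out(0)=∅
  fail(2) 'aa': from fail(1)=0 chase 'a': 0 ⇒ 1;  out={0}∪out(1)={0,2}
  fail(4) 'ba': from fail(3)=0 chase 'a': 0 ⇒ 1;  out=∅∪out(1)={2}
  fail(10) 'bb': from fail(3)=0 chase 'b': 0 ⇒ 3;  out=∅∪out(3)=∅
  fail(5) 'bac': from fail(4)=1 chase 'c': 1→0 ⇒ 0;  out=∅∪out(0)=∅
  fail(8) 'aaa': from fail(2)=1 chase 'a': 1 ⇒ 2;  out={5}∪out(2)={0,2,5}
  fail(11) 'bba': from fail(10)=3 chase 'a': 3 ⇒ 4;  out=∅∪out(4)={2}
  fail(6) 'bacb': from fail(5)=0 chase 'b': 0 ⇒ 3;  out=∅∪out(3)=∅
  fail(9) 'aaaa': from fail(8)=2 chase 'a': 2 ⇒ 8;  out={3}∪out(8)={0,2,3,5}
  fail(12) 'bbaa': from fail(11)=4 chase 'a': 4→1 ⇒ 2;  out={4}∪out(2)={0,2,4}
  fail(7) 'bacbb': from fail(6)=3 chase 'b': 3 ⇒ 10;  out={1}∪out(10)={1}

Text stream:
i=0 'b': node 0→3
i=1 'a': node 3→4  emit P2@[1:1]
i=2 'a': node 4→2 ·f  emit P0@[1:2],P2@[2:2]
i=3 'a': node 2→8  emit P0@[2:3],P2@[3:3],P5@[1:3]
i=4 'a': node 8→9  emit P0@[3:4],P2@[4:4],P3@[1:4],P5@[2:4]
i=5 'b': node 9→3 ·f
i=6 'b': node 3→10
i=7 'b': node 10→10 ·f
i=8 'a': node 10→11  emit P2@[8:8]
i=9 'a': node 11→12  emit P0@[8:9],P2@[9:9],P4@[6:9]
i=10 'a': node 12→8 ·f  emit P0@[9:10],P2@[10:10],P5@[8:10]
i=11 'b': node 8→3 ·f
i=12 'a': node 3→4  emit P2@[12:12]
i=13 'a': node 4→2 ·f  emit P0@[12:13],P2@[13:13]
i=14 'a': node 2→8  emit P0@[13:14],P2@[14:14],P5@[12:14]
i=15 'a': node 8→9  emit P0@[14:15],P2@[15:15],P3@[12:15],P5@[13:15]
i=16 'a': node 9→9 ·f  emit P0@[15:16],P2@[16:16],P3@[13:16],P5@[14:16]
i=17 'a': node 9→9 ·f  emit P0@[16:17],P2@[17:17],P3@[14:17],P5@[15:17]
i=18 'a': node 9→9 ·f  emit P0@[17:18],P2@[18:18],P3@[15:18],P5@[16:18]
i=19 'a': node 9→9 ·f  emit P0@[18:19],P2@[19:19],P3@[16:19],P5@[17:19]
i=20 'c': node 9→0 ·f
i=21 'c': node 0→0
i=22 'c': node 0→0
i=23 'c': node 0→0
i=24 'b': node 0→3
i=25 'b': node 3→10
i=26 'b': node 10→10 ·f
i=27 'a': node 10→11  emit P2@[27:27]
i=28 'a': node 11→12  emit P0@[27:28],P2@[28:28],P4@[25:28]

All matches (sorted): [[1,2],[2,0],[2,2],[3,0],[3,2],[3,5],[4,0],[4,2],[4,3],[4,5],[8,2],[9,0],[9,2],[9,4],[10,0],[10,2],[10,5],[12,2],[13,0],[13,2],[14,0],[14,2],[14,5],[15,0],[15,2],[15,3],[15,5],[16,0],[16,2],[16,3],[16,5],[17,0],[17,2],[17,3],[17,5],[18,0],[18,2],[18,3],[18,5],[19,0],[19,2],[19,3],[19,5],[27,2],[28,0],[28,2],[28,4]]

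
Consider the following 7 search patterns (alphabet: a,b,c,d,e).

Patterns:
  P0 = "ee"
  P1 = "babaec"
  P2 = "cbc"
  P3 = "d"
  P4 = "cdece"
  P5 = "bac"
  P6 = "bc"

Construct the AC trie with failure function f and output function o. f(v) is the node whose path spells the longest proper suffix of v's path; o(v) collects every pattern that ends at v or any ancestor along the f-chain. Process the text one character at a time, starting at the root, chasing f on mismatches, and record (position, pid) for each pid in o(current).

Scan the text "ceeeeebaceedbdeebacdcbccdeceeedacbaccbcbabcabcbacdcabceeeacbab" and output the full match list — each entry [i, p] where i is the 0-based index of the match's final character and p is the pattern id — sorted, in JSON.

Build automaton:
Trie nodes:
  0='ε' goto b→3 c→9 d→12 e→1
  1='e' goto e→2
  2='ee' goto ·  ←P0
  3='b' goto a→4 c→18
  4='ba' goto b→5 c→17
  5='bab' goto a→6
  6='baba' goto e→7
  7='babae' goto c→8
  8='babaec' goto ·  ←P1
  9='c' goto b→10 d→13
  10='cb' goto c→11
  11='cbc' goto ·  ←P2
  12='d' goto ·  ←P3
  13='cd' goto e→14
  14='cde' goto c→15
  15='cdec' goto e→16
  16='cdece' goto ·  ←P4
  17='bac' goto ·  ←P5
  18='bc' goto ·  ←P6

BFS fail/out derivation:
  n1('e'): parent n0 fail=0; on 'e' 0 → fail=0;  out ∅∪∅=∅
  n3('b'): parent n0 fail=0; on 'b' 0 → fail=0;  out ∅∪∅=∅
  n9('c'): parent n0 fail=0; on 'c' 0 → fail=0;  out ∅∪∅=∅
  n12('d'): parent n0 fail=0; on 'd' 0 → fail=0;  out {3}∪∅={3}
  n2('ee'): parent n1 fail=0; on 'e' 0 → fail=1;  out {0}∪∅={0}
  n4('ba'): parent n3 fail=0; on 'a' 0 → fail=0;  out ∅∪∅=∅
  n10('cb'): parent n9 fail=0; on 'b' 0 → fail=3;  out ∅∪∅=∅
  n13('cd'): parent n9 fail=0; on 'd' 0 → fail=12;  out ∅∪{3}={3}
  n18('bc'): parent n3 fail=0; on 'c' 0 → fail=9;  out {6}∪∅={6}
  n5('bab'): parent n4 fail=0; on 'b' 0 → fail=3;  out ∅∪∅=∅
  n11('cbc'): parent n10 fail=3; on 'c' 3 → fail=18;  out {2}∪{6}={2,6}
  n14('cde'): parent n13 fail=12; on 'e' 12→0 → fail=1;  out ∅∪∅=∅
  n17('bac'): parent n4 fail=0; on 'c' 0 → fail=9;  out {5}∪∅={5}
  n6('baba'): parent n5 fail=3; on 'a' 3 → fail=4;  out ∅∪∅=∅
  n15('cdec'): parent n14 fail=1; on 'c' 1→0 → fail=9;  out ∅∪∅=∅
  n7('babae'): parent n6 fail=4; on 'e' 4→0 → fail=1;  out ∅∪∅=∅
  n16('cdece'): parent n15 fail=9; on 'e' 9→0 → fail=1;  out {4}∪∅={4}
  n8('babaec'): parent n7 fail=1; on 'c' 1→0 → fail=9;  out {1}∪∅={1}

Text stream:
pos 0 'c': at 9
pos 1 'e': at 1 ·f
pos 2 'e': at 2  → match P0@[1:2]
pos 3 'e': at 2 ·f  → match P0@[2:3]
pos 4 'e': at 2 ·f  → match P0@[3:4]
pos 5 'e': at 2 ·f  → match P0@[4:5]
pos 6 'b': at 3 ·f
pos 7 'a': at 4
pos 8 'c': at 17  → match P5@[6:8]
pos 9 'e': at 1 ·f
pos 10 'e': at 2  → match P0@[9:10]
pos 11 'd': at 12 ·f  → match P3@[11:11]
pos 12 'b': at 3 ·f
pos 13 'd': at 12 ·f  → match P3@[13:13]
pos 14 'e': at 1 ·f
pos 15 'e': at 2  → match P0@[14:15]
pos 16 'b': at 3 ·f
pos 17 'a': at 4
pos 18 'c': at 17  → match P5@[16:18]
pos 19 'd': at 13 ·f  → match P3@[19:19]
pos 20 'c': at 9 ·f
pos 21 'b': at 10
pos 22 'c': at 11  → match P2@[20:22],P6@[21:22]
pos 23 'c': at 9 ·f
pos 24 'd': at 13  → match P3@[24:24]
pos 25 'e': at 14
pos 26 'c': at 15
pos 27 'e': at 16  → match P4@[23:27]
pos 28 'e': at 2 ·f  → match P0@[27:28]
pos 29 'e': at 2 ·f  → match P0@[28:29]
pos 30 'd': at 12 ·f  → match P3@[30:30]
pos 31 'a': at 0 ·f
pos 32 'c': at 9
pos 33 'b': at 10
pos 34 'a': at 4 ·f
pos 35 'c': at 17  → match P5@[33:35]
pos 36 'c': at 9 ·f
pos 37 'b': at 10
pos 38 'c': at 11  → match P2@[36:38],P6@[37:38]
pos 39 'b': at 10 ·f
pos 40 'a': at 4 ·f
pos 41 'b': at 5
pos 42 'c': at 18 ·f  → match P6@[41:42]
pos 43 'a': at 0 ·f
pos 44 'b': at 3
pos 45 'c': at 18  → match P6@[44:45]
pos 46 'b': at 10 ·f
pos 47 'a': at 4 ·f
pos 48 'c': at 17  → match P5@[46:48]
pos 49 'd': at 13 ·f  → match P3@[49:49]
pos 50 'c': at 9 ·f
pos 51 'a': at 0 ·f
pos 52 'b': at 3
pos 53 'c': at 18  → match P6@[52:53]
pos 54 'e': at 1 ·f
pos 55 'e': at 2  → match P0@[54:55]
pos 56 'e': at 2 ·f  → match P0@[55:56]
pos 57 'a': at 0 ·f
pos 58 'c': at 9
pos 59 'b': at 10
pos 60 'a': at 4 ·f
pos 61 'b': at 5

All matches (sorted): [[2,0],[3,0],[4,0],[5,0],[8,5],[10,0],[11,3],[13,3],[15,0],[18,5],[19,3],[22,2],[22,6],[24,3],[27,4],[28,0],[29,0],[30,3],[35,5],[38,2],[38,6],[42,6],[45,6],[48,5],[49,3],[53,6],[55,0],[56,0]]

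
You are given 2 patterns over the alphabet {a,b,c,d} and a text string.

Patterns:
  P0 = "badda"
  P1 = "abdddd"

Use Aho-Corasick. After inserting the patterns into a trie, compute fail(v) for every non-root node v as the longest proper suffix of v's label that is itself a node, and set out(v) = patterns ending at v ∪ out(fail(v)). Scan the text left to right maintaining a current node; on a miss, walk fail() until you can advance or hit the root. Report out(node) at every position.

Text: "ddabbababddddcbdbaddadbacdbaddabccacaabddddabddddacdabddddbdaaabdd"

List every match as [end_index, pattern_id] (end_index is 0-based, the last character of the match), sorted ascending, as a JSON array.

Build:
Trie nodes:
  n0 'ε': a→6 b→1
  n1 'b': a→2
  n2 'ba': d→3
  n3 'bad': d→4
  n4 'badd': a→5
  n5 'badda': ·  [P0 ends]
  n6 'a': b→7
  n7 'ab': d→8
  n8 'abd': d→9
  n9 'abdd': d→10
  n10 'abddd': d→11
  n11 'abdddd': ·  [P1 ends]

Failure links (BFS by depth):
  n1('b'): parent n0 fail=0; on 'b' 0 → fail=0;  out ∅∪∅=∅
  n6('a'): parent n0 fail=0; on 'a' 0 → fail=0;  out ∅∪∅=∅
  n2('ba'): parent n1 fail=0; on 'a' 0 → fail=6;  out ∅∪∅=∅
  n7('ab'): parent n6 fail=0; on 'b' 0 → fail=1;  out ∅∪∅=∅
  n3('bad'): parent n2 fail=6; on 'd' 6→0 → fail=0;  out ∅∪∅=∅
  n8('abd'): parent n7 fail=1; on 'd' 1→0 → fail=0;  out ∅∪∅=∅
  n4('badd'): parent n3 fail=0; on 'd' 0 → fail=0;  out ∅∪∅=∅
  n9('abdd'): parent n8 fail=0; on 'd' 0 → fail=0;  out ∅∪∅=∅
  n5('badda'): parent n4 fail=0; on 'a' 0 → fail=6;  out {0}∪∅={0}
  n10('abddd'): parent n9 fail=0; on 'd' 0 → fail=0;  out ∅∪∅=∅
  n11('abdddd'): parent n10 fail=0; on 'd' 0 → fail=0;  out {1}∪∅={1}

Text stream:
i=0 'd': node 0→0
i=1 'd': node 0→0
i=2 'a': node 0→6
i=3 'b': node 6→7
i=4 'b': node 7→1 (fail-walked)
i=5 'a': node 1→2
i=6 'b': node 2→7 (fail-walked)
i=7 'a': node 7→2 (fail-walked)
i=8 'b': node 2→7 (fail-walked)
i=9 'd': node 7→8
i=10 'd': node 8→9
i=11 'd': node 9→10
i=12 'd': node 10→11  → match P1@[7:12]
i=13 'c': node 11→0 (fail-walked)
i=14 'b': node 0→1
i=15 'd': node 1→0 (fail-walked)
i=16 'b': node 0→1
i=17 'a': node 1→2
i=18 'd': node 2→3
i=19 'd': node 3→4
i=20 'a': node 4→5  → match P0@[16:20]
i=21 'd': node 5→0 (fail-walked)
i=22 'b': node 0→1
i=23 'a': node 1→2
i=24 'c': node 2→0 (fail-walked)
i=25 'd': node 0→0
i=26 'b': node 0→1
i=27 'a': node 1→2
i=28 'd': node 2→3
i=29 'd': node 3→4
i=30 'a': node 4→5  → match P0@[26:30]
i=31 'b': node 5→7 (fail-walked)
i=32 'c': node 7→0 (fail-walked)
i=33 'c': node 0→0
i=34 'a': node 0→6
i=35 'c': node 6→0 (fail-walked)
i=36 'a': node 0→6
i=37 'a': node 6→6 (fail-walked)
i=38 'b': node 6→7
i=39 'd': node 7→8
i=40 'd': node 8→9
i=41 'd': node 9→10
i=42 'd': node 10→11  → match P1@[37:42]
i=43 'a': node 11→6 (fail-walked)
i=44 'b': node 6→7
i=45 'd': node 7→8
i=46 'd': node 8→9
i=47 'd': node 9→10
i=48 'd': node 10→11  → match P1@[43:48]
i=49 'a': node 11→6 (fail-walked)
i=50 'c': node 6→0 (fail-walked)
i=51 'd': node 0→0
i=52 'a': node 0→6
i=53 'b': node 6→7
i=54 'd': node 7→8
i=55 'd': node 8→9
i=56 'd': node 9→10
i=57 'd': node 10→11  → match P1@[52:57]
i=58 'b': node 11→1 (fail-walked)
i=59 'd': node 1→0 (fail-walked)
i=60 'a': node 0→6
i=61 'a': node 6→6 (fail-walked)
i=62 'a': node 6→6 (fail-walked)
i=63 'b': node 6→7
i=64 'd': node 7→8
i=65 'd': node 8→9

Matches: [[12,1],[20,0],[30,0],[42,1],[48,1],[57,1]]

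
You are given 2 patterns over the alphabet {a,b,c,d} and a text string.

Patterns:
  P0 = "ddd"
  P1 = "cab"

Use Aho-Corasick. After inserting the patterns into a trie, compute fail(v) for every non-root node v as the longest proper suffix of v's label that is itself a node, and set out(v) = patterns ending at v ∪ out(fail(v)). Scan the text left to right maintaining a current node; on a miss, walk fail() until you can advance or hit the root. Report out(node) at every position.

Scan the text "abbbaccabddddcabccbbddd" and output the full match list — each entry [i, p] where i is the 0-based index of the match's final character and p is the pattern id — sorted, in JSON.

Construct AC machine:
Trie (insert patterns):
  n0 'ε': c→4 d→1
  n1 'd': d→2
  n2 'dd': d→3
  n3 'ddd': ·  [P0 ends]
  n4 'c': a→5
  n5 'ca': b→6
  n6 'cab': ·  [P1 ends]

Failure links (BFS by depth):
  fail(1) 'd': from fail(0)=0 chase 'd': 0 ⇒ 0;  out=∅∪out(0)=∅
  fail(4) 'c': from fail(0)=0 chase 'c': 0 ⇒ 0;  out=∅∪out(0)=∅
  fail(2) 'dd': from fail(1)=0 chase 'd': 0 ⇒ 1;  out=∅∪out(1)=∅
  fail(5) 'ca': from fail(4)=0 chase 'a': 0 ⇒ 0;  out=∅∪out(0)=∅
  fail(3) 'ddd': from fail(2)=1 chase 'd': 1 ⇒ 2;  out={0}∪out(2)={0}
  fail(6) 'cab': from fail(5)=0 chase 'b': 0 ⇒ 0;  out={1}∪out(0)={1}

Run:
[0] read 'a'  n0⇒n0
[1] read 'b'  n0⇒n0
[2] read 'b'  n0⇒n0
[3] read 'b'  n0⇒n0
[4] read 'a'  n0⇒n0
[5] read 'c'  n0⇒n4
[6] read 'c'  n4⇒n4 ·f
[7] read 'a'  n4⇒n5
[8] read 'b'  n5⇒n6  emit P1@[6:8]
[9] read 'd'  n6⇒n1 ·f
[10] read 'd'  n1⇒n2
[11] read 'd'  n2⇒n3  emit P0@[9:11]
[12] read 'd'  n3⇒n3 ·f  emit P0@[10:12]
[13] read 'c'  n3⇒n4 ·f
[14] read 'a'  n4⇒n5
[15] read 'b'  n5⇒n6  emit P1@[13:15]
[16] read 'c'  n6⇒n4 ·f
[17] read 'c'  n4⇒n4 ·f
[18] read 'b'  n4⇒n0 ·f
[19] read 'b'  n0⇒n0
[20] read 'd'  n0⇒n1
[21] read 'd'  n1⇒n2
[22] read 'd'  n2⇒n3  emit P0@[20:22]

Result: [[8,1],[11,0],[12,0],[15,1],[22,0]]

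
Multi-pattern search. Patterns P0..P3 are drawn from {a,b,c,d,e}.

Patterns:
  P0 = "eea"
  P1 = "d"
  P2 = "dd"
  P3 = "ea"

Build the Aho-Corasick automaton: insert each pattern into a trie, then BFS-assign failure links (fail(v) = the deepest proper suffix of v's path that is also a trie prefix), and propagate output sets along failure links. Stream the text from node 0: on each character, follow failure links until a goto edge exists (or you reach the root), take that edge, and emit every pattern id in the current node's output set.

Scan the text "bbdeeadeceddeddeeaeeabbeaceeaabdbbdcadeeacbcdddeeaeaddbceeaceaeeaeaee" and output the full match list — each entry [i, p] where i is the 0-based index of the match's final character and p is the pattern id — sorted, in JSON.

Construct AC machine:
Trie (insert patterns):
  0='ε' goto d→4 e→1
  1='e' goto a→6 e→2
  2='ee' goto a→3
  3='eea' goto ·  ←P0
  4='d' goto d→5  ←P1
  5='dd' goto ·  ←P2
  6='ea' goto ·  ←P3

Failure links (BFS by depth):
  n1('e'): parent n0 fail=0; on 'e' 0 → fail=0;  out ∅∪∅=∅
  n4('d'): parent n0 fail=0; on 'd' 0 → fail=0;  out {1}∪∅={1}
  n2('ee'): parent n1 fail=0; on 'e' 0 → fail=1;  out ∅∪∅=∅
  n5('dd'): parent n4 fail=0; on 'd' 0 → fail=4;  out {2}∪{1}={1,2}
  n6('ea'): parent n1 fail=0; on 'a' 0 → fail=0;  out {3}∪∅={3}
  n3('eea'): parent n2 fail=1; on 'a' 1 → fail=6;  out {0}∪{3}={0,3}

Text stream:
[0] read 'b'  n0⇒n0
[1] read 'b'  n0⇒n0
[2] read 'd'  n0⇒n4  → match P1@[2:2]
[3] read 'e'  n4⇒n1 ·f
[4] read 'e'  n1⇒n2
[5] read 'a'  n2⇒n3  → match P0@[3:5],P3@[4:5]
[6] read 'd'  n3⇒n4 ·f  → match P1@[6:6]
[7] read 'e'  n4⇒n1 ·f
[8] read 'c'  n1⇒n0 ·f
[9] read 'e'  n0⇒n1
[10] read 'd'  n1⇒n4 ·f  → match P1@[10:10]
[11] read 'd'  n4⇒n5  → match P1@[11:11],P2@[10:11]
[12] read 'e'  n5⇒n1 ·f
[13] read 'd'  n1⇒n4 ·f  → match P1@[13:13]
[14] read 'd'  n4⇒n5  → match P1@[14:14],P2@[13:14]
[15] read 'e'  n5⇒n1 ·f
[16] read 'e'  n1⇒n2
[17] read 'a'  n2⇒n3  → match P0@[15:17],P3@[16:17]
[18] read 'e'  n3⇒n1 ·f
[19] read 'e'  n1⇒n2
[20] read 'a'  n2⇒n3  → match P0@[18:20],P3@[19:20]
[21] read 'b'  n3⇒n0 ·f
[22] read 'b'  n0⇒n0
[23] read 'e'  n0⇒n1
[24] read 'a'  n1⇒n6  → match P3@[23:24]
[25] read 'c'  n6⇒n0 ·f
[26] read 'e'  n0⇒n1
[27] read 'e'  n1⇒n2
[28] read 'a'  n2⇒n3  → match P0@[26:28],P3@[27:28]
[29] read 'a'  n3⇒n0 ·f
[30] read 'b'  n0⇒n0
[31] read 'd'  n0⇒n4  → match P1@[31:31]
[32] read 'b'  n4⇒n0 ·f
[33] read 'b'  n0⇒n0
[34] read 'd'  n0⇒n4  → match P1@[34:34]
[35] read 'c'  n4⇒n0 ·f
[36] read 'a'  n0⇒n0
[37] read 'd'  n0⇒n4  → match P1@[37:37]
[38] read 'e'  n4⇒n1 ·f
[39] read 'e'  n1⇒n2
[40] read 'a'  n2⇒n3  → match P0@[38:40],P3@[39:40]
[41] read 'c'  n3⇒n0 ·f
[42] read 'b'  n0⇒n0
[43] read 'c'  n0⇒n0
[44] read 'd'  n0⇒n4  → match P1@[44:44]
[45] read 'd'  n4⇒n5  → match P1@[45:45],P2@[44:45]
[46] read 'd'  n5⇒n5 ·f  → match P1@[46:46],P2@[45:46]
[47] read 'e'  n5⇒n1 ·f
[48] read 'e'  n1⇒n2
[49] read 'a'  n2⇒n3  → match P0@[47:49],P3@[48:49]
[50] read 'e'  n3⇒n1 ·f
[51] read 'a'  n1⇒n6  → match P3@[50:51]
[52] read 'd'  n6⇒n4 ·f  → match P1@[52:52]
[53] read 'd'  n4⇒n5  → match P1@[53:53],P2@[52:53]
[54] read 'b'  n5⇒n0 ·f
[55] read 'c'  n0⇒n0
[56] read 'e'  n0⇒n1
[57] read 'e'  n1⇒n2
[58] read 'a'  n2⇒n3  → match P0@[56:58],P3@[57:58]
[59] read 'c'  n3⇒n0 ·f
[60] read 'e'  n0⇒n1
[61] read 'a'  n1⇒n6  → match P3@[60:61]
[62] read 'e'  n6⇒n1 ·f
[63] read 'e'  n1⇒n2
[64] read 'a'  n2⇒n3  → match P0@[62:64],P3@[63:64]
[65] read 'e'  n3⇒n1 ·f
[66] read 'a'  n1⇒n6  → match P3@[65:66]
[67] read 'e'  n6⇒n1 ·f
[68] read 'e'  n1⇒n2

Result: [[2,1],[5,0],[5,3],[6,1],[10,1],[11,1],[11,2],[13,1],[14,1],[14,2],[17,0],[17,3],[20,0],[20,3],[24,3],[28,0],[28,3],[31,1],[34,1],[37,1],[40,0],[40,3],[44,1],[45,1],[45,2],[46,1],[46,2],[49,0],[49,3],[51,3],[52,1],[53,1],[53,2],[58,0],[58,3],[61,3],[64,0],[64,3],[66,3]]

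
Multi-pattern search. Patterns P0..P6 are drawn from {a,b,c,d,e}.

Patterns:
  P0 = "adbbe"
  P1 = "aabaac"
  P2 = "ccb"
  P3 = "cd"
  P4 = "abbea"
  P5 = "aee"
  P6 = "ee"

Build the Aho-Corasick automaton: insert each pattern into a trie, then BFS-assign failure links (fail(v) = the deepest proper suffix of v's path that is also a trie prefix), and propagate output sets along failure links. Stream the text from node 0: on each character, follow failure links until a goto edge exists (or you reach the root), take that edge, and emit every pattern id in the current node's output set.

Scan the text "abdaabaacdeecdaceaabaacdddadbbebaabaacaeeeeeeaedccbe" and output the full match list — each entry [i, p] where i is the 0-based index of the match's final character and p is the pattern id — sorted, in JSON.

Build:
Trie nodes:
  0='ε' goto a→1 c→11 e→21
  1='a' goto a→6 b→15 d→2 e→19
  2='ad' goto b→3
  3='adb' goto b→4
  4='adbb' goto e→5
  5='adbbe' goto ·  ←P0
  6='aa' goto b→7
  7='aab' goto a→8
  8='aaba' goto a→9
  9='aabaa' goto c→10
  10='aabaac' goto ·  ←P1
  11='c' goto c→12 d→14
  12='cc' goto b→13
  13='ccb' goto ·  ←P2
  14='cd' goto ·  ←P3
  15='ab' goto b→16
  16='abb' goto e→17
  17='abbe' goto a→18
  18='abbea' goto ·  ←P4
  19='ae' goto e→20
  20='aee' goto ·  ←P5
  21='e' goto e→22
  22='ee' goto ·  ←P6

BFS fail/out derivation:
  fail(1) 'a': from fail(0)=0 chase 'a': 0 ⇒ 0;  out=∅∪out(0)=∅
  fail(11) 'c': from fail(0)=0 chase 'c': 0 ⇒ 0;  out=∅∪out(0)=∅
  fail(21) 'e': from fail(0)=0 chase 'e': 0 ⇒ 0;  out=∅∪out(0)=∅
  fail(2) 'ad': from fail(1)=0 chase 'd': 0 ⇒ 0;  out=∅∪out(0)=∅
  fail(6) 'aa': from fail(1)=0 chase 'a': 0 ⇒ 1;  out=∅∪out(1)=∅
  fail(12) 'cc': from fail(11)=0 chase 'c': 0 ⇒ 11;  out=∅∪out(11)=∅
  fail(14) 'cd': from fail(11)=0 chase 'd': 0 ⇒ 0;  out={3}∪out(0)={3}
  fail(15) 'ab': from fail(1)=0 chase 'b': 0 ⇒ 0;  out=∅∪out(0)=∅
  fail(19) 'ae': from fail(1)=0 chase 'e': 0 ⇒ 21;  out=∅∪out(21)=∅
  fail(22) 'ee': from fail(21)=0 chase 'e': 0 ⇒ 21;  out={6}∪out(21)={6}
  fail(3) 'adb': from fail(2)=0 chase 'b': 0 ⇒ 0;  out=∅∪out(0)=∅
  fail(7) 'aab': from fail(6)=1 chase 'b': 1 ⇒ 15;  out=∅∪out(15)=∅
  fail(13) 'ccb': from fail(12)=11 chase 'b': 11→0 ⇒ 0;  out={2}∪out(0)={2}
  fail(16) 'abb': from fail(15)=0 chase 'b': 0 ⇒ 0;  out=∅∪out(0)=∅
  fail(20) 'aee': from fail(19)=21 chase 'e': 21 ⇒ 22;  out={5}∪out(22)={5,6}
  fail(4) 'adbb': from fail(3)=0 chase 'b': 0 ⇒ 0;  out=∅∪out(0)=∅
  fail(8) 'aaba': from fail(7)=15 chase 'a': 15→0 ⇒ 1;  out=∅∪out(1)=∅
  fail(17) 'abbe': from fail(16)=0 chase 'e': 0 ⇒ 21;  out=∅∪out(21)=∅
  fail(5) 'adbbe': from fail(4)=0 chase 'e': 0 ⇒ 21;  out={0}∪out(21)={0}
  fail(9) 'aabaa': from fail(8)=1 chase 'a': 1 ⇒ 6;  out=∅∪out(6)=∅
  fail(18) 'abbea': from fail(17)=21 chase 'a': 21→0 ⇒ 1;  out={4}∪out(1)={4}
  fail(10) 'aabaac': from fail(9)=6 chase 'c': 6→1→0 ⇒ 11;  out={1}∪out(11)={1}

Scan:
pos 0 'a': at 1
pos 1 'b': at 15
pos 2 'd': at 0 ·f
pos 3 'a': at 1
pos 4 'a': at 6
pos 5 'b': at 7
pos 6 'a': at 8
pos 7 'a': at 9
pos 8 'c': at 10  emit P1@[3:8]
pos 9 'd': at 14 ·f  emit P3@[8:9]
pos 10 'e': at 21 ·f
pos 11 'e': at 22  emit P6@[10:11]
pos 12 'c': at 11 ·f
pos 13 'd': at 14  emit P3@[12:13]
pos 14 'a': at 1 ·f
pos 15 'c': at 11 ·f
pos 16 'e': at 21 ·f
pos 17 'a': at 1 ·f
pos 18 'a': at 6
pos 19 'b': at 7
pos 20 'a': at 8
pos 21 'a': at 9
pos 22 'c': at 10  emit P1@[17:22]
pos 23 'd': at 14 ·f  emit P3@[22:23]
pos 24 'd': at 0 ·f
pos 25 'd': at 0
pos 26 'a': at 1
pos 27 'd': at 2
pos 28 'b': at 3
pos 29 'b': at 4
pos 30 'e': at 5  emit P0@[26:30]
pos 31 'b': at 0 ·f
pos 32 'a': at 1
pos 33 'a': at 6
pos 34 'b': at 7
pos 35 'a': at 8
pos 36 'a': at 9
pos 37 'c': at 10  emit P1@[32:37]
pos 38 'a': at 1 ·f
pos 39 'e': at 19
pos 40 'e': at 20  emit P5@[38:40],P6@[39:40]
pos 41 'e': at 22 ·f  emit P6@[40:41]
pos 42 'e': at 22 ·f  emit P6@[41:42]
pos 43 'e': at 22 ·f  emit P6@[42:43]
pos 44 'e': at 22 ·f  emit P6@[43:44]
pos 45 'a': at 1 ·f
pos 46 'e': at 19
pos 47 'd': at 0 ·f
pos 48 'c': at 11
pos 49 'c': at 12
pos 50 'b': at 13  emit P2@[48:50]
pos 51 'e': at 21 ·f

Result: [[8,1],[9,3],[11,6],[13,3],[22,1],[23,3],[30,0],[37,1],[40,5],[40,6],[41,6],[42,6],[43,6],[44,6],[50,2]]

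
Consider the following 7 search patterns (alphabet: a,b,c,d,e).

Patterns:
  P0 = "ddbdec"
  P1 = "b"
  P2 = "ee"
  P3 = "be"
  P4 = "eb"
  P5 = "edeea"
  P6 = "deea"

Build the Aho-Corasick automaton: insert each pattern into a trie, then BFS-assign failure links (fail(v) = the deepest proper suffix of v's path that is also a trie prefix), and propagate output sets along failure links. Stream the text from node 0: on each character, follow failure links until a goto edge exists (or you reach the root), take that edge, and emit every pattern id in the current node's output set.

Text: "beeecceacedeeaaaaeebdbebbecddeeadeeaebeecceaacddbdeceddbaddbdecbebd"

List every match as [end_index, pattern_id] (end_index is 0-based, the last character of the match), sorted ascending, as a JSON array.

Build automaton:
Trie (insert patterns):
  n0 'ε': b→7 d→1 e→8
  n1 'd': d→2 e→16
  n2 'dd': b→3
  n3 'ddb': d→4
  n4 'ddbd': e→5
  n5 'ddbde': c→6
  n6 'ddbdec': ·  [P0 ends]
  n7 'b': e→10  [P1 ends]
  n8 'e': b→11 d→12 e→9
  n9 'ee': ·  [P2 ends]
  n10 'be': ·  [P3 ends]
  n11 'eb': ·  [P4 ends]
  n12 'ed': e→13
  n13 'ede': e→14
  n14 'edee': a→15
  n15 'edeea': ·  [P5 ends]
  n16 'de': e→17
  n17 'dee': a→18
  n18 'deea': ·  [P6 ends]

Failure links (BFS by depth):
  fail(1) 'd': from fail(0)=0 chase 'd': 0 ⇒ 0;  out=∅∪out(0)=∅
  fail(7) 'b': from fail(0)=0 chase 'b': 0 ⇒ 0;  out={1}∪out(0)={1}
  fail(8) 'e': from fail(0)=0 chase 'e': 0 ⇒ 0;  out=∅∪out(0)=∅
  fail(2) 'dd': from fail(1)=0 chase 'd': 0 ⇒ 1;  out=∅∪out(1)=∅
  fail(9) 'ee': from fail(8)=0 chase 'e': 0 ⇒ 8;  out={2}∪out(8)={2}
  fail(10) 'be': from fail(7)=0 chase 'e': 0 ⇒ 8;  out={3}∪out(8)={3}
  fail(11) 'eb': from fail(8)=0 chase 'b': 0 ⇒ 7;  out={4}∪out(7)={1,4}
  fail(12) 'ed': from fail(8)=0 chase 'd': 0 ⇒ 1;  out=∅∪out(1)=∅
  fail(16) 'de': from fail(1)=0 chase 'e': 0 ⇒ 8;  out=∅∪out(8)=∅
  fail(3) 'ddb': from fail(2)=1 chase 'b': 1→0 ⇒ 7;  out=∅∪out(7)={1}
  fail(13) 'ede': from fail(12)=1 chase 'e': 1 ⇒ 16;  out=∅∪out(16)=∅
  fail(17) 'dee': from fail(16)=8 chase 'e': 8 ⇒ 9;  out=∅∪out(9)={2}
  fail(4) 'ddbd': from fail(3)=7 chase 'd': 7→0 ⇒ 1;  out=∅∪out(1)=∅
  fail(14) 'edee': from fail(13)=16 chase 'e': 16 ⇒ 17;  out=∅∪out(17)={2}
  fail(18) 'deea': from fail(17)=9 chase 'a': 9→8→0 ⇒ 0;  out={6}∪out(0)={6}
  fail(5) 'ddbde': from fail(4)=1 chase 'e': 1 ⇒ 16;  out=∅∪out(16)=∅
  fail(15) 'edeea': from fail(14)=17 chase 'a': 17 ⇒ 18;  out={5}∪out(18)={5,6}
  fail(6) 'ddbdec': from fail(5)=16 chase 'c': 16→8→0 ⇒ 0;  out={0}∪out(0)={0}

Run:
pos 0 'b': at 7  emit P1@[0:0]
pos 1 'e': at 10  emit P3@[0:1]
pos 2 'e': at 9 (fail-walked)  emit P2@[1:2]
pos 3 'e': at 9 (fail-walked)  emit P2@[2:3]
pos 4 'c': at 0 (fail-walked)
pos 5 'c': at 0
pos 6 'e': at 8
pos 7 'a': at 0 (fail-walked)
pos 8 'c': at 0
pos 9 'e': at 8
pos 10 'd': at 12
pos 11 'e': at 13
pos 12 'e': at 14  emit P2@[11:12]
pos 13 'a': at 15  emit P5@[9:13],P6@[10:13]
pos 14 'a': at 0 (fail-walked)
pos 15 'a': at 0
pos 16 'a': at 0
pos 17 'e': at 8
pos 18 'e': at 9  emit P2@[17:18]
pos 19 'b': at 11 (fail-walked)  emit P1@[19:19],P4@[18:19]
pos 20 'd': at 1 (fail-walked)
pos 21 'b': at 7 (fail-walked)  emit P1@[21:21]
pos 22 'e': at 10  emit P3@[21:22]
pos 23 'b': at 11 (fail-walked)  emit P1@[23:23],P4@[22:23]
pos 24 'b': at 7 (fail-walked)  emit P1@[24:24]
pos 25 'e': at 10  emit P3@[24:25]
pos 26 'c': at 0 (fail-walked)
pos 27 'd': at 1
pos 28 'd': at 2
pos 29 'e': at 16 (fail-walked)
pos 30 'e': at 17  emit P2@[29:30]
pos 31 'a': at 18  emit P6@[28:31]
pos 32 'd': at 1 (fail-walked)
pos 33 'e': at 16
pos 34 'e': at 17  emit P2@[33:34]
pos 35 'a': at 18  emit P6@[32:35]
pos 36 'e': at 8 (fail-walked)
pos 37 'b': at 11  emit P1@[37:37],P4@[36:37]
pos 38 'e': at 10 (fail-walked)  emit P3@[37:38]
pos 39 'e': at 9 (fail-walked)  emit P2@[38:39]
pos 40 'c': at 0 (fail-walked)
pos 41 'c': at 0
pos 42 'e': at 8
pos 43 'a': at 0 (fail-walked)
pos 44 'a': at 0
pos 45 'c': at 0
pos 46 'd': at 1
pos 47 'd': at 2
pos 48 'b': at 3  emit P1@[48:48]
pos 49 'd': at 4
pos 50 'e': at 5
pos 51 'c': at 6  emit P0@[46:51]
pos 52 'e': at 8 (fail-walked)
pos 53 'd': at 12
pos 54 'd': at 2 (fail-walked)
pos 55 'b': at 3  emit P1@[55:55]
pos 56 'a': at 0 (fail-walked)
pos 57 'd': at 1
pos 58 'd': at 2
pos 59 'b': at 3  emit P1@[59:59]
pos 60 'd': at 4
pos 61 'e': at 5
pos 62 'c': at 6  emit P0@[57:62]
pos 63 'b': at 7 (fail-walked)  emit P1@[63:63]
pos 64 'e': at 10  emit P3@[63:64]
pos 65 'b': at 11 (fail-walked)  emit P1@[65:65],P4@[64:65]
pos 66 'd': at 1 (fail-walked)

Matches: [[0,1],[1,3],[2,2],[3,2],[12,2],[13,5],[13,6],[18,2],[19,1],[19,4],[21,1],[22,3],[23,1],[23,4],[24,1],[25,3],[30,2],[31,6],[34,2],[35,6],[37,1],[37,4],[38,3],[39,2],[48,1],[51,0],[55,1],[59,1],[62,0],[63,1],[64,3],[65,1],[65,4]]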